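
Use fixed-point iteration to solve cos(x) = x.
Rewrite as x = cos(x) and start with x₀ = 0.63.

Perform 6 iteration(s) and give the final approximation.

Equation: cos(x) = x
Fixed-point form: x = cos(x)
x₀ = 0.63

x_1 = g(0.630000) = 0.808028
x_2 = g(0.808028) = 0.690926
x_3 = g(0.690926) = 0.770656
x_4 = g(0.770656) = 0.717454
x_5 = g(0.717454) = 0.753482
x_6 = g(0.753482) = 0.729311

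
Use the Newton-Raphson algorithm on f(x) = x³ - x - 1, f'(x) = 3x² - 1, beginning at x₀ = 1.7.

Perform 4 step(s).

f(x) = x³ - x - 1
f'(x) = 3x² - 1
x₀ = 1.7

Newton-Raphson formula: x_{n+1} = x_n - f(x_n)/f'(x_n)

Iteration 1:
  f(1.700000) = 2.213000
  f'(1.700000) = 7.670000
  x_1 = 1.700000 - 2.213000/7.670000 = 1.411473
Iteration 2:
  f(1.411473) = 0.400544
  f'(1.411473) = 4.976770
  x_2 = 1.411473 - 0.400544/4.976770 = 1.330991
Iteration 3:
  f(1.330991) = 0.026907
  f'(1.330991) = 4.314608
  x_3 = 1.330991 - 0.026907/4.314608 = 1.324754
Iteration 4:
  f(1.324754) = 0.000155
  f'(1.324754) = 4.264922
  x_4 = 1.324754 - 0.000155/4.264922 = 1.324718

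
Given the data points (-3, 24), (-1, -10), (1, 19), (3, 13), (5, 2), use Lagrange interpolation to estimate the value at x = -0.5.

Lagrange interpolation formula:
P(x) = Σ yᵢ × Lᵢ(x)
where Lᵢ(x) = Π_{j≠i} (x - xⱼ)/(xᵢ - xⱼ)

L_0(-0.5) = (-0.5 - (-1))/(-3 - (-1)) × (-0.5 - 1)/(-3 - 1) × (-0.5 - 3)/(-3 - 3) × (-0.5 - 5)/(-3 - 5) = -0.037598
L_1(-0.5) = (-0.5 - (-3))/(-1 - (-3)) × (-0.5 - 1)/(-1 - 1) × (-0.5 - 3)/(-1 - 3) × (-0.5 - 5)/(-1 - 5) = 0.751953
L_2(-0.5) = (-0.5 - (-3))/(1 - (-3)) × (-0.5 - (-1))/(1 - (-1)) × (-0.5 - 3)/(1 - 3) × (-0.5 - 5)/(1 - 5) = 0.375977
L_3(-0.5) = (-0.5 - (-3))/(3 - (-3)) × (-0.5 - (-1))/(3 - (-1)) × (-0.5 - 1)/(3 - 1) × (-0.5 - 5)/(3 - 5) = -0.107422
L_4(-0.5) = (-0.5 - (-3))/(5 - (-3)) × (-0.5 - (-1))/(5 - (-1)) × (-0.5 - 1)/(5 - 1) × (-0.5 - 3)/(5 - 3) = 0.017090

P(-0.5) = 24×L_0(-0.5) + (-10)×L_1(-0.5) + 19×L_2(-0.5) + 13×L_3(-0.5) + 2×L_4(-0.5)
P(-0.5) = -2.640625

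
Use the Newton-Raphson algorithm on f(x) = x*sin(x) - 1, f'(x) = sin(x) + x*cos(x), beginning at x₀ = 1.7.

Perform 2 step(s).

f(x) = x*sin(x) - 1
f'(x) = sin(x) + x*cos(x)
x₀ = 1.7

Newton-Raphson formula: x_{n+1} = x_n - f(x_n)/f'(x_n)

Iteration 1:
  f(1.700000) = 0.685830
  f'(1.700000) = 0.772629
  x_1 = 1.700000 - 0.685830/0.772629 = 0.812342
Iteration 2:
  f(0.812342) = -0.410320
  f'(0.812342) = 1.284629
  x_2 = 0.812342 - (-0.410320)/1.284629 = 1.131750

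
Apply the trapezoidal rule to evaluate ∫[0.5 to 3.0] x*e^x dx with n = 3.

f(x) = x*e^x
a = 0.5, b = 3.0, n = 3
h = (b - a)/n = 0.833333

Trapezoidal rule: (h/2)[f(x₀) + 2f(x₁) + 2f(x₂) + ... + f(xₙ)]

x_0 = 0.5000, f(x_0) = 0.824361, coefficient = 1
x_1 = 1.3333, f(x_1) = 5.058224, coefficient = 2
x_2 = 2.1667, f(x_2) = 18.913133, coefficient = 2
x_3 = 3.0000, f(x_3) = 60.256611, coefficient = 1

I ≈ (0.833333/2) × 109.023685 = 45.426536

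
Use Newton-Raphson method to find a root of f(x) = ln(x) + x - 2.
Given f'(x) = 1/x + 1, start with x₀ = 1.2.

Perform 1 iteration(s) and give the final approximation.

f(x) = ln(x) + x - 2
f'(x) = 1/x + 1
x₀ = 1.2

Newton-Raphson formula: x_{n+1} = x_n - f(x_n)/f'(x_n)

Iteration 1:
  f(1.200000) = -0.617678
  f'(1.200000) = 1.833333
  x_1 = 1.200000 - (-0.617678)/1.833333 = 1.536916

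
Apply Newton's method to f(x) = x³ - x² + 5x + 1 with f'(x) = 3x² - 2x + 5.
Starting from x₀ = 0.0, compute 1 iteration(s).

f(x) = x³ - x² + 5x + 1
f'(x) = 3x² - 2x + 5
x₀ = 0.0

Newton-Raphson formula: x_{n+1} = x_n - f(x_n)/f'(x_n)

Iteration 1:
  f(0.000000) = 1.000000
  f'(0.000000) = 5.000000
  x_1 = 0.000000 - 1.000000/5.000000 = -0.200000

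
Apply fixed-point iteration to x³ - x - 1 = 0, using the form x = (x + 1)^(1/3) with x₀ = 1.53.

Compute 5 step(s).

Equation: x³ - x - 1 = 0
Fixed-point form: x = (x + 1)^(1/3)
x₀ = 1.53

x_1 = g(1.530000) = 1.362616
x_2 = g(1.362616) = 1.331878
x_3 = g(1.331878) = 1.326077
x_4 = g(1.326077) = 1.324976
x_5 = g(1.324976) = 1.324767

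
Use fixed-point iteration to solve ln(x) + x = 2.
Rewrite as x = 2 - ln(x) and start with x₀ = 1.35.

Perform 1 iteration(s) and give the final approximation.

Equation: ln(x) + x = 2
Fixed-point form: x = 2 - ln(x)
x₀ = 1.35

x_1 = g(1.350000) = 1.699895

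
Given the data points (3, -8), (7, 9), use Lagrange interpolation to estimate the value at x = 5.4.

Lagrange interpolation formula:
P(x) = Σ yᵢ × Lᵢ(x)
where Lᵢ(x) = Π_{j≠i} (x - xⱼ)/(xᵢ - xⱼ)

L_0(5.4) = (5.4 - 7)/(3 - 7) = 0.400000
L_1(5.4) = (5.4 - 3)/(7 - 3) = 0.600000

P(5.4) = (-8)×L_0(5.4) + 9×L_1(5.4)
P(5.4) = 2.200000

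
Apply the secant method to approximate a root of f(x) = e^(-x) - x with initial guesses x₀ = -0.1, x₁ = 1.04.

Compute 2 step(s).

f(x) = e^(-x) - x
x₀ = -0.1, x₁ = 1.04

Secant formula: x_{n+1} = x_n - f(x_n)(x_n - x_{n-1})/(f(x_n) - f(x_{n-1}))

Iteration 1:
  f(-0.100000) = 1.205171
  f(1.040000) = -0.686545
  x_2 = 1.040000 - (-0.686545)×(1.040000 - (-0.100000))/(-0.686545 - 1.205171)
       = 0.626269
Iteration 2:
  f(1.040000) = -0.686545
  f(0.626269) = -0.091686
  x_3 = 0.626269 - (-0.091686)×(0.626269 - 1.040000)/(-0.091686 - (-0.686545))
       = 0.562500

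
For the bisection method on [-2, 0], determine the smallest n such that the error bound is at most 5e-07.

We need (b-a)/2^n ≤ 5e-07
(0 - (-2))/2^n ≤ 5e-07
2/2^n ≤ 5e-07
2^n ≥ 4000000
n ≥ log₂(4000000) = 21.93
n ≥ 22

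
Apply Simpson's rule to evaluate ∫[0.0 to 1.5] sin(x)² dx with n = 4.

f(x) = sin(x)²
a = 0.0, b = 1.5, n = 4
h = (b - a)/n = 0.375000

Simpson's rule: (h/3)[f(x₀) + 4f(x₁) + 2f(x₂) + ... + f(xₙ)]

x_0 = 0.0000, f(x_0) = 0.000000, coefficient = 1
x_1 = 0.3750, f(x_1) = 0.134156, coefficient = 4
x_2 = 0.7500, f(x_2) = 0.464631, coefficient = 2
x_3 = 1.1250, f(x_3) = 0.814087, coefficient = 4
x_4 = 1.5000, f(x_4) = 0.994996, coefficient = 1

I ≈ (0.375000/3) × 5.717229 = 0.714654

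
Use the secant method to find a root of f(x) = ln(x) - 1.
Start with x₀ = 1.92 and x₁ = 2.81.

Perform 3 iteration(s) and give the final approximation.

f(x) = ln(x) - 1
x₀ = 1.92, x₁ = 2.81

Secant formula: x_{n+1} = x_n - f(x_n)(x_n - x_{n-1})/(f(x_n) - f(x_{n-1}))

Iteration 1:
  f(1.920000) = -0.347675
  f(2.810000) = 0.033184
  x_2 = 2.810000 - 0.033184×(2.810000 - 1.920000)/(0.033184 - (-0.347675))
       = 2.732454
Iteration 2:
  f(2.810000) = 0.033184
  f(2.732454) = 0.005200
  x_3 = 2.732454 - 0.005200×(2.732454 - 2.810000)/(0.005200 - 0.033184)
       = 2.718044
Iteration 3:
  f(2.732454) = 0.005200
  f(2.718044) = -0.000087
  x_4 = 2.718044 - (-0.000087)×(2.718044 - 2.732454)/(-0.000087 - 0.005200)
       = 2.718282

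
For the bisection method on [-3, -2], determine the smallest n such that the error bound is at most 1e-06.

We need (b-a)/2^n ≤ 1e-06
(-2 - (-3))/2^n ≤ 1e-06
1/2^n ≤ 1e-06
2^n ≥ 1000000
n ≥ log₂(1000000) = 19.93
n ≥ 20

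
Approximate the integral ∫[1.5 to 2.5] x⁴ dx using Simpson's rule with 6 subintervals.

f(x) = x⁴
a = 1.5, b = 2.5, n = 6
h = (b - a)/n = 0.166667

Simpson's rule: (h/3)[f(x₀) + 4f(x₁) + 2f(x₂) + ... + f(xₙ)]

x_0 = 1.5000, f(x_0) = 5.062500, coefficient = 1
x_1 = 1.6667, f(x_1) = 7.716049, coefficient = 4
x_2 = 1.8333, f(x_2) = 11.297068, coefficient = 2
x_3 = 2.0000, f(x_3) = 16.000000, coefficient = 4
x_4 = 2.1667, f(x_4) = 22.037809, coefficient = 2
x_5 = 2.3333, f(x_5) = 29.641975, coefficient = 4
x_6 = 2.5000, f(x_6) = 39.062500, coefficient = 1

I ≈ (0.166667/3) × 324.226852 = 18.012603
Exact value: 18.012500
Error: 0.000103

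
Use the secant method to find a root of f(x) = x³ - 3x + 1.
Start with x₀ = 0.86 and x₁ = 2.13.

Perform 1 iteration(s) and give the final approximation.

f(x) = x³ - 3x + 1
x₀ = 0.86, x₁ = 2.13

Secant formula: x_{n+1} = x_n - f(x_n)(x_n - x_{n-1})/(f(x_n) - f(x_{n-1}))

Iteration 1:
  f(0.860000) = -0.943944
  f(2.130000) = 4.273597
  x_2 = 2.130000 - 4.273597×(2.130000 - 0.860000)/(4.273597 - (-0.943944))
       = 1.089765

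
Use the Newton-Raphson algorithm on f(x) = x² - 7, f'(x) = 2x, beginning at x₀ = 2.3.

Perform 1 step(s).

f(x) = x² - 7
f'(x) = 2x
x₀ = 2.3

Newton-Raphson formula: x_{n+1} = x_n - f(x_n)/f'(x_n)

Iteration 1:
  f(2.300000) = -1.710000
  f'(2.300000) = 4.600000
  x_1 = 2.300000 - (-1.710000)/4.600000 = 2.671739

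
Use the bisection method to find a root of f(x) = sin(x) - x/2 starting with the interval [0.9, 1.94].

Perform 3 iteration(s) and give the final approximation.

f(x) = sin(x) - x/2
Initial interval: [0.9, 1.94]

Iteration 1:
  c_1 = (0.900000 + 1.940000)/2 = 1.420000
  f(c_1) = f(1.420000) = 0.278652
  f(a) × f(c) ≥ 0, new interval: [1.420000, 1.940000]
Iteration 2:
  c_2 = (1.420000 + 1.940000)/2 = 1.680000
  f(c_2) = f(1.680000) = 0.154043
  f(a) × f(c) ≥ 0, new interval: [1.680000, 1.940000]
Iteration 3:
  c_3 = (1.680000 + 1.940000)/2 = 1.810000
  f(c_3) = f(1.810000) = 0.066527
  f(a) × f(c) ≥ 0, new interval: [1.810000, 1.940000]

After 3 iteration(s), the approximation is c_3 = 1.810000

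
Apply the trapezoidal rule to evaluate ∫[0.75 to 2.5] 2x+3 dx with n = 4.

f(x) = 2x+3
a = 0.75, b = 2.5, n = 4
h = (b - a)/n = 0.437500

Trapezoidal rule: (h/2)[f(x₀) + 2f(x₁) + 2f(x₂) + ... + f(xₙ)]

x_0 = 0.7500, f(x_0) = 4.500000, coefficient = 1
x_1 = 1.1875, f(x_1) = 5.375000, coefficient = 2
x_2 = 1.6250, f(x_2) = 6.250000, coefficient = 2
x_3 = 2.0625, f(x_3) = 7.125000, coefficient = 2
x_4 = 2.5000, f(x_4) = 8.000000, coefficient = 1

I ≈ (0.437500/2) × 50.000000 = 10.937500
Exact value: 10.937500
Error: 0.000000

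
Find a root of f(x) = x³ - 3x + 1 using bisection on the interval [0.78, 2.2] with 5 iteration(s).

f(x) = x³ - 3x + 1
Initial interval: [0.78, 2.2]

Iteration 1:
  c_1 = (0.780000 + 2.200000)/2 = 1.490000
  f(c_1) = f(1.490000) = -0.162051
  f(a) × f(c) ≥ 0, new interval: [1.490000, 2.200000]
Iteration 2:
  c_2 = (1.490000 + 2.200000)/2 = 1.845000
  f(c_2) = f(1.845000) = 1.745426
  f(a) × f(c) < 0, new interval: [1.490000, 1.845000]
Iteration 3:
  c_3 = (1.490000 + 1.845000)/2 = 1.667500
  f(c_3) = f(1.667500) = 0.634078
  f(a) × f(c) < 0, new interval: [1.490000, 1.667500]
Iteration 4:
  c_4 = (1.490000 + 1.667500)/2 = 1.578750
  f(c_4) = f(1.578750) = 0.198708
  f(a) × f(c) < 0, new interval: [1.490000, 1.578750]
Iteration 5:
  c_5 = (1.490000 + 1.578750)/2 = 1.534375
  f(c_5) = f(1.534375) = 0.009264
  f(a) × f(c) < 0, new interval: [1.490000, 1.534375]

After 5 iteration(s), the approximation is c_5 = 1.534375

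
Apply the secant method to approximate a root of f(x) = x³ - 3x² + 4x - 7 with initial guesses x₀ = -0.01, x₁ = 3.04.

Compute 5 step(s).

f(x) = x³ - 3x² + 4x - 7
x₀ = -0.01, x₁ = 3.04

Secant formula: x_{n+1} = x_n - f(x_n)(x_n - x_{n-1})/(f(x_n) - f(x_{n-1}))

Iteration 1:
  f(-0.010000) = -7.040301
  f(3.040000) = 5.529664
  x_2 = 3.040000 - 5.529664×(3.040000 - (-0.010000))/(5.529664 - (-7.040301))
       = 1.698272
Iteration 2:
  f(3.040000) = 5.529664
  f(1.698272) = -3.961262
  x_3 = 1.698272 - (-3.961262)×(1.698272 - 3.040000)/(-3.961262 - 5.529664)
       = 2.258274
Iteration 3:
  f(1.698272) = -3.961262
  f(2.258274) = -1.749560
  x_4 = 2.258274 - (-1.749560)×(2.258274 - 1.698272)/(-1.749560 - (-3.961262))
       = 2.701262
Iteration 4:
  f(2.258274) = -1.749560
  f(2.701262) = 1.625209
  x_5 = 2.701262 - 1.625209×(2.701262 - 2.258274)/(1.625209 - (-1.749560))
       = 2.487929
Iteration 5:
  f(2.701262) = 1.625209
  f(2.487929) = -0.217895
  x_6 = 2.487929 - (-0.217895)×(2.487929 - 2.701262)/(-0.217895 - 1.625209)
       = 2.513150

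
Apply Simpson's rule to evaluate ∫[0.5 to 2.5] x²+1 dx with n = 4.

f(x) = x²+1
a = 0.5, b = 2.5, n = 4
h = (b - a)/n = 0.500000

Simpson's rule: (h/3)[f(x₀) + 4f(x₁) + 2f(x₂) + ... + f(xₙ)]

x_0 = 0.5000, f(x_0) = 1.250000, coefficient = 1
x_1 = 1.0000, f(x_1) = 2.000000, coefficient = 4
x_2 = 1.5000, f(x_2) = 3.250000, coefficient = 2
x_3 = 2.0000, f(x_3) = 5.000000, coefficient = 4
x_4 = 2.5000, f(x_4) = 7.250000, coefficient = 1

I ≈ (0.500000/3) × 43.000000 = 7.166667
Exact value: 7.166667
Error: 0.000000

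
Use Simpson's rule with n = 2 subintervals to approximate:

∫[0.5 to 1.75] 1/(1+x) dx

f(x) = 1/(1+x)
a = 0.5, b = 1.75, n = 2
h = (b - a)/n = 0.625000

Simpson's rule: (h/3)[f(x₀) + 4f(x₁) + 2f(x₂) + ... + f(xₙ)]

x_0 = 0.5000, f(x_0) = 0.666667, coefficient = 1
x_1 = 1.1250, f(x_1) = 0.470588, coefficient = 4
x_2 = 1.7500, f(x_2) = 0.363636, coefficient = 1

I ≈ (0.625000/3) × 2.912656 = 0.606803
Exact value: 0.606136
Error: 0.000668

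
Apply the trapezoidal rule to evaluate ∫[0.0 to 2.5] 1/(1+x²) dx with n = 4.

f(x) = 1/(1+x²)
a = 0.0, b = 2.5, n = 4
h = (b - a)/n = 0.625000

Trapezoidal rule: (h/2)[f(x₀) + 2f(x₁) + 2f(x₂) + ... + f(xₙ)]

x_0 = 0.0000, f(x_0) = 1.000000, coefficient = 1
x_1 = 0.6250, f(x_1) = 0.719101, coefficient = 2
x_2 = 1.2500, f(x_2) = 0.390244, coefficient = 2
x_3 = 1.8750, f(x_3) = 0.221453, coefficient = 2
x_4 = 2.5000, f(x_4) = 0.137931, coefficient = 1

I ≈ (0.625000/2) × 3.799528 = 1.187352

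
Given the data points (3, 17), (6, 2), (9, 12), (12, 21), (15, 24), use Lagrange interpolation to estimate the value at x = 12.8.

Lagrange interpolation formula:
P(x) = Σ yᵢ × Lᵢ(x)
where Lᵢ(x) = Π_{j≠i} (x - xⱼ)/(xᵢ - xⱼ)

L_0(12.8) = (12.8 - 6)/(3 - 6) × (12.8 - 9)/(3 - 9) × (12.8 - 12)/(3 - 12) × (12.8 - 15)/(3 - 15) = -0.023394
L_1(12.8) = (12.8 - 3)/(6 - 3) × (12.8 - 9)/(6 - 9) × (12.8 - 12)/(6 - 12) × (12.8 - 15)/(6 - 15) = 0.134861
L_2(12.8) = (12.8 - 3)/(9 - 3) × (12.8 - 6)/(9 - 6) × (12.8 - 12)/(9 - 12) × (12.8 - 15)/(9 - 15) = -0.361995
L_3(12.8) = (12.8 - 3)/(12 - 3) × (12.8 - 6)/(12 - 6) × (12.8 - 9)/(12 - 9) × (12.8 - 15)/(12 - 15) = 1.146318
L_4(12.8) = (12.8 - 3)/(15 - 3) × (12.8 - 6)/(15 - 6) × (12.8 - 9)/(15 - 9) × (12.8 - 12)/(15 - 12) = 0.104211

P(12.8) = 17×L_0(12.8) + 2×L_1(12.8) + 12×L_2(12.8) + 21×L_3(12.8) + 24×L_4(12.8)
P(12.8) = 22.101807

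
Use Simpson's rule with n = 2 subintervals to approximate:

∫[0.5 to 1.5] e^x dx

f(x) = e^x
a = 0.5, b = 1.5, n = 2
h = (b - a)/n = 0.500000

Simpson's rule: (h/3)[f(x₀) + 4f(x₁) + 2f(x₂) + ... + f(xₙ)]

x_0 = 0.5000, f(x_0) = 1.648721, coefficient = 1
x_1 = 1.0000, f(x_1) = 2.718282, coefficient = 4
x_2 = 1.5000, f(x_2) = 4.481689, coefficient = 1

I ≈ (0.500000/3) × 17.003538 = 2.833923
Exact value: 2.832968
Error: 0.000955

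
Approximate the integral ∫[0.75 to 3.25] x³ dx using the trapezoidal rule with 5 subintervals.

f(x) = x³
a = 0.75, b = 3.25, n = 5
h = (b - a)/n = 0.500000

Trapezoidal rule: (h/2)[f(x₀) + 2f(x₁) + 2f(x₂) + ... + f(xₙ)]

x_0 = 0.7500, f(x_0) = 0.421875, coefficient = 1
x_1 = 1.2500, f(x_1) = 1.953125, coefficient = 2
x_2 = 1.7500, f(x_2) = 5.359375, coefficient = 2
x_3 = 2.2500, f(x_3) = 11.390625, coefficient = 2
x_4 = 2.7500, f(x_4) = 20.796875, coefficient = 2
x_5 = 3.2500, f(x_5) = 34.328125, coefficient = 1

I ≈ (0.500000/2) × 113.750000 = 28.437500
Exact value: 27.812500
Error: 0.625000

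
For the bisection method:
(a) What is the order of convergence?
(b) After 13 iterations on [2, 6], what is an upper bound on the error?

(a) Bisection has linear (order 1) convergence; the error is halved each step.

(b) Error bound = (b-a)/2^n = (6 - 2)/2^{13}
    = 4/2^{13}

(a) 1 (linear); (b) error ≤ 4.88e-04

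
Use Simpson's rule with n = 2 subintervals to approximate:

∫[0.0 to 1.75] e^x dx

f(x) = e^x
a = 0.0, b = 1.75, n = 2
h = (b - a)/n = 0.875000

Simpson's rule: (h/3)[f(x₀) + 4f(x₁) + 2f(x₂) + ... + f(xₙ)]

x_0 = 0.0000, f(x_0) = 1.000000, coefficient = 1
x_1 = 0.8750, f(x_1) = 2.398875, coefficient = 4
x_2 = 1.7500, f(x_2) = 5.754603, coefficient = 1

I ≈ (0.875000/3) × 16.350104 = 4.768780
Exact value: 4.754603
Error: 0.014178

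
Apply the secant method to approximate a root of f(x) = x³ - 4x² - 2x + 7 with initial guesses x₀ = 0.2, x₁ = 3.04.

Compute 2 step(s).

f(x) = x³ - 4x² - 2x + 7
x₀ = 0.2, x₁ = 3.04

Secant formula: x_{n+1} = x_n - f(x_n)(x_n - x_{n-1})/(f(x_n) - f(x_{n-1}))

Iteration 1:
  f(0.200000) = 6.448000
  f(3.040000) = -7.951936
  x_2 = 3.040000 - (-7.951936)×(3.040000 - 0.200000)/(-7.951936 - 6.448000)
       = 1.471695
Iteration 2:
  f(3.040000) = -7.951936
  f(1.471695) = -1.419408
  x_3 = 1.471695 - (-1.419408)×(1.471695 - 3.040000)/(-1.419408 - (-7.951936))
       = 1.130928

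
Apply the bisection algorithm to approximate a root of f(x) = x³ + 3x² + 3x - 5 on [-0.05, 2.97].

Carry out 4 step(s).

f(x) = x³ + 3x² + 3x - 5
Initial interval: [-0.05, 2.97]

Iteration 1:
  c_1 = (-0.050000 + 2.970000)/2 = 1.460000
  f(c_1) = f(1.460000) = 8.886936
  f(a) × f(c) < 0, new interval: [-0.050000, 1.460000]
Iteration 2:
  c_2 = (-0.050000 + 1.460000)/2 = 0.705000
  f(c_2) = f(0.705000) = -1.043522
  f(a) × f(c) ≥ 0, new interval: [0.705000, 1.460000]
Iteration 3:
  c_3 = (0.705000 + 1.460000)/2 = 1.082500
  f(c_3) = f(1.082500) = 3.031399
  f(a) × f(c) < 0, new interval: [0.705000, 1.082500]
Iteration 4:
  c_4 = (0.705000 + 1.082500)/2 = 0.893750
  f(c_4) = f(0.893750) = 0.791535
  f(a) × f(c) < 0, new interval: [0.705000, 0.893750]

After 4 iteration(s), the approximation is c_4 = 0.893750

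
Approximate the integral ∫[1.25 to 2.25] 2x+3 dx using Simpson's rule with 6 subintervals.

f(x) = 2x+3
a = 1.25, b = 2.25, n = 6
h = (b - a)/n = 0.166667

Simpson's rule: (h/3)[f(x₀) + 4f(x₁) + 2f(x₂) + ... + f(xₙ)]

x_0 = 1.2500, f(x_0) = 5.500000, coefficient = 1
x_1 = 1.4167, f(x_1) = 5.833333, coefficient = 4
x_2 = 1.5833, f(x_2) = 6.166667, coefficient = 2
x_3 = 1.7500, f(x_3) = 6.500000, coefficient = 4
x_4 = 1.9167, f(x_4) = 6.833333, coefficient = 2
x_5 = 2.0833, f(x_5) = 7.166667, coefficient = 4
x_6 = 2.2500, f(x_6) = 7.500000, coefficient = 1

I ≈ (0.166667/3) × 117.000000 = 6.500000
Exact value: 6.500000
Error: 0.000000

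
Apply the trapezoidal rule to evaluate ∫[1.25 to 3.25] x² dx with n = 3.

f(x) = x²
a = 1.25, b = 3.25, n = 3
h = (b - a)/n = 0.666667

Trapezoidal rule: (h/2)[f(x₀) + 2f(x₁) + 2f(x₂) + ... + f(xₙ)]

x_0 = 1.2500, f(x_0) = 1.562500, coefficient = 1
x_1 = 1.9167, f(x_1) = 3.673611, coefficient = 2
x_2 = 2.5833, f(x_2) = 6.673611, coefficient = 2
x_3 = 3.2500, f(x_3) = 10.562500, coefficient = 1

I ≈ (0.666667/2) × 32.819444 = 10.939815
Exact value: 10.791667
Error: 0.148148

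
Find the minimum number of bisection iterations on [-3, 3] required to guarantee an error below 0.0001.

We need (b-a)/2^n ≤ 0.0001
(3 - (-3))/2^n ≤ 0.0001
6/2^n ≤ 0.0001
2^n ≥ 60000
n ≥ log₂(60000) = 15.87
n ≥ 16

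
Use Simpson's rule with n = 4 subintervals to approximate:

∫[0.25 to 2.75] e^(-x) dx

f(x) = e^(-x)
a = 0.25, b = 2.75, n = 4
h = (b - a)/n = 0.625000

Simpson's rule: (h/3)[f(x₀) + 4f(x₁) + 2f(x₂) + ... + f(xₙ)]

x_0 = 0.2500, f(x_0) = 0.778801, coefficient = 1
x_1 = 0.8750, f(x_1) = 0.416862, coefficient = 4
x_2 = 1.5000, f(x_2) = 0.223130, coefficient = 2
x_3 = 2.1250, f(x_3) = 0.119433, coefficient = 4
x_4 = 2.7500, f(x_4) = 0.063928, coefficient = 1

I ≈ (0.625000/3) × 3.434169 = 0.715452
Exact value: 0.714873
Error: 0.000579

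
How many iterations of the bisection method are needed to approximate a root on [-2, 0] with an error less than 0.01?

We need (b-a)/2^n ≤ 0.01
(0 - (-2))/2^n ≤ 0.01
2/2^n ≤ 0.01
2^n ≥ 200
n ≥ log₂(200) = 7.64
n ≥ 8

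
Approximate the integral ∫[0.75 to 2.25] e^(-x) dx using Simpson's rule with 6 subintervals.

f(x) = e^(-x)
a = 0.75, b = 2.25, n = 6
h = (b - a)/n = 0.250000

Simpson's rule: (h/3)[f(x₀) + 4f(x₁) + 2f(x₂) + ... + f(xₙ)]

x_0 = 0.7500, f(x_0) = 0.472367, coefficient = 1
x_1 = 1.0000, f(x_1) = 0.367879, coefficient = 4
x_2 = 1.2500, f(x_2) = 0.286505, coefficient = 2
x_3 = 1.5000, f(x_3) = 0.223130, coefficient = 4
x_4 = 1.7500, f(x_4) = 0.173774, coefficient = 2
x_5 = 2.0000, f(x_5) = 0.135335, coefficient = 4
x_6 = 2.2500, f(x_6) = 0.105399, coefficient = 1

I ≈ (0.250000/3) × 4.403703 = 0.366975
Exact value: 0.366967
Error: 0.000008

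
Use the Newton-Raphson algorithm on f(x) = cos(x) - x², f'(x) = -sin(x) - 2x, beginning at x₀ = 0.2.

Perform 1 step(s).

f(x) = cos(x) - x²
f'(x) = -sin(x) - 2x
x₀ = 0.2

Newton-Raphson formula: x_{n+1} = x_n - f(x_n)/f'(x_n)

Iteration 1:
  f(0.200000) = 0.940067
  f'(0.200000) = -0.598669
  x_1 = 0.200000 - 0.940067/(-0.598669) = 1.770260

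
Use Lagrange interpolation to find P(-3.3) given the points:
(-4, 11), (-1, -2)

Lagrange interpolation formula:
P(x) = Σ yᵢ × Lᵢ(x)
where Lᵢ(x) = Π_{j≠i} (x - xⱼ)/(xᵢ - xⱼ)

L_0(-3.3) = (-3.3 - (-1))/(-4 - (-1)) = 0.766667
L_1(-3.3) = (-3.3 - (-4))/(-1 - (-4)) = 0.233333

P(-3.3) = 11×L_0(-3.3) + (-2)×L_1(-3.3)
P(-3.3) = 7.966667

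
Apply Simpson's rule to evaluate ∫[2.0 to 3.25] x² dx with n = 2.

f(x) = x²
a = 2.0, b = 3.25, n = 2
h = (b - a)/n = 0.625000

Simpson's rule: (h/3)[f(x₀) + 4f(x₁) + 2f(x₂) + ... + f(xₙ)]

x_0 = 2.0000, f(x_0) = 4.000000, coefficient = 1
x_1 = 2.6250, f(x_1) = 6.890625, coefficient = 4
x_2 = 3.2500, f(x_2) = 10.562500, coefficient = 1

I ≈ (0.625000/3) × 42.125000 = 8.776042
Exact value: 8.776042
Error: 0.000000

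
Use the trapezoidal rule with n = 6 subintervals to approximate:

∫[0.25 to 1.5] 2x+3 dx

f(x) = 2x+3
a = 0.25, b = 1.5, n = 6
h = (b - a)/n = 0.208333

Trapezoidal rule: (h/2)[f(x₀) + 2f(x₁) + 2f(x₂) + ... + f(xₙ)]

x_0 = 0.2500, f(x_0) = 3.500000, coefficient = 1
x_1 = 0.4583, f(x_1) = 3.916667, coefficient = 2
x_2 = 0.6667, f(x_2) = 4.333333, coefficient = 2
x_3 = 0.8750, f(x_3) = 4.750000, coefficient = 2
x_4 = 1.0833, f(x_4) = 5.166667, coefficient = 2
x_5 = 1.2917, f(x_5) = 5.583333, coefficient = 2
x_6 = 1.5000, f(x_6) = 6.000000, coefficient = 1

I ≈ (0.208333/2) × 57.000000 = 5.937500
Exact value: 5.937500
Error: 0.000000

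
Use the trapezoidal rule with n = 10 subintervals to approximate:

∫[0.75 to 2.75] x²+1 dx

f(x) = x²+1
a = 0.75, b = 2.75, n = 10
h = (b - a)/n = 0.200000

Trapezoidal rule: (h/2)[f(x₀) + 2f(x₁) + 2f(x₂) + ... + f(xₙ)]

x_0 = 0.7500, f(x_0) = 1.562500, coefficient = 1
x_1 = 0.9500, f(x_1) = 1.902500, coefficient = 2
x_2 = 1.1500, f(x_2) = 2.322500, coefficient = 2
x_3 = 1.3500, f(x_3) = 2.822500, coefficient = 2
x_4 = 1.5500, f(x_4) = 3.402500, coefficient = 2
x_5 = 1.7500, f(x_5) = 4.062500, coefficient = 2
x_6 = 1.9500, f(x_6) = 4.802500, coefficient = 2
x_7 = 2.1500, f(x_7) = 5.622500, coefficient = 2
x_8 = 2.3500, f(x_8) = 6.522500, coefficient = 2
x_9 = 2.5500, f(x_9) = 7.502500, coefficient = 2
x_10 = 2.7500, f(x_10) = 8.562500, coefficient = 1

I ≈ (0.200000/2) × 88.050000 = 8.805000
Exact value: 8.791667
Error: 0.013333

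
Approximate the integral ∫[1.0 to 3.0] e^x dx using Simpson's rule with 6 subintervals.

f(x) = e^x
a = 1.0, b = 3.0, n = 6
h = (b - a)/n = 0.333333

Simpson's rule: (h/3)[f(x₀) + 4f(x₁) + 2f(x₂) + ... + f(xₙ)]

x_0 = 1.0000, f(x_0) = 2.718282, coefficient = 1
x_1 = 1.3333, f(x_1) = 3.793668, coefficient = 4
x_2 = 1.6667, f(x_2) = 5.294490, coefficient = 2
x_3 = 2.0000, f(x_3) = 7.389056, coefficient = 4
x_4 = 2.3333, f(x_4) = 10.312259, coefficient = 2
x_5 = 2.6667, f(x_5) = 14.391916, coefficient = 4
x_6 = 3.0000, f(x_6) = 20.085537, coefficient = 1

I ≈ (0.333333/3) × 156.315876 = 17.368431
Exact value: 17.367255
Error: 0.001176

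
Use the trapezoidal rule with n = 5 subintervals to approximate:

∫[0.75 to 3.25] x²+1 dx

f(x) = x²+1
a = 0.75, b = 3.25, n = 5
h = (b - a)/n = 0.500000

Trapezoidal rule: (h/2)[f(x₀) + 2f(x₁) + 2f(x₂) + ... + f(xₙ)]

x_0 = 0.7500, f(x_0) = 1.562500, coefficient = 1
x_1 = 1.2500, f(x_1) = 2.562500, coefficient = 2
x_2 = 1.7500, f(x_2) = 4.062500, coefficient = 2
x_3 = 2.2500, f(x_3) = 6.062500, coefficient = 2
x_4 = 2.7500, f(x_4) = 8.562500, coefficient = 2
x_5 = 3.2500, f(x_5) = 11.562500, coefficient = 1

I ≈ (0.500000/2) × 55.625000 = 13.906250
Exact value: 13.802083
Error: 0.104167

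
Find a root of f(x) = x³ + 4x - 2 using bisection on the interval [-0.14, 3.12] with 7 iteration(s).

f(x) = x³ + 4x - 2
Initial interval: [-0.14, 3.12]

Iteration 1:
  c_1 = (-0.140000 + 3.120000)/2 = 1.490000
  f(c_1) = f(1.490000) = 7.267949
  f(a) × f(c) < 0, new interval: [-0.140000, 1.490000]
Iteration 2:
  c_2 = (-0.140000 + 1.490000)/2 = 0.675000
  f(c_2) = f(0.675000) = 1.007547
  f(a) × f(c) < 0, new interval: [-0.140000, 0.675000]
Iteration 3:
  c_3 = (-0.140000 + 0.675000)/2 = 0.267500
  f(c_3) = f(0.267500) = -0.910859
  f(a) × f(c) ≥ 0, new interval: [0.267500, 0.675000]
Iteration 4:
  c_4 = (0.267500 + 0.675000)/2 = 0.471250
  f(c_4) = f(0.471250) = -0.010346
  f(a) × f(c) ≥ 0, new interval: [0.471250, 0.675000]
Iteration 5:
  c_5 = (0.471250 + 0.675000)/2 = 0.573125
  f(c_5) = f(0.573125) = 0.480756
  f(a) × f(c) < 0, new interval: [0.471250, 0.573125]
Iteration 6:
  c_6 = (0.471250 + 0.573125)/2 = 0.522188
  f(c_6) = f(0.522188) = 0.231140
  f(a) × f(c) < 0, new interval: [0.471250, 0.522188]
Iteration 7:
  c_7 = (0.471250 + 0.522188)/2 = 0.496719
  f(c_7) = f(0.496719) = 0.109430
  f(a) × f(c) < 0, new interval: [0.471250, 0.496719]

After 7 iteration(s), the approximation is c_7 = 0.496719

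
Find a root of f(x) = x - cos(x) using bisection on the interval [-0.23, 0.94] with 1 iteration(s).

f(x) = x - cos(x)
Initial interval: [-0.23, 0.94]

Iteration 1:
  c_1 = (-0.230000 + 0.940000)/2 = 0.355000
  f(c_1) = f(0.355000) = -0.582646
  f(a) × f(c) ≥ 0, new interval: [0.355000, 0.940000]

After 1 iteration(s), the approximation is c_1 = 0.355000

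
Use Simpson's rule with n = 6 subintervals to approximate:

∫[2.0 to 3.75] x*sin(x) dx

f(x) = x*sin(x)
a = 2.0, b = 3.75, n = 6
h = (b - a)/n = 0.291667

Simpson's rule: (h/3)[f(x₀) + 4f(x₁) + 2f(x₂) + ... + f(xₙ)]

x_0 = 2.0000, f(x_0) = 1.818595, coefficient = 1
x_1 = 2.2917, f(x_1) = 1.721572, coefficient = 4
x_2 = 2.5833, f(x_2) = 1.368419, coefficient = 2
x_3 = 2.8750, f(x_3) = 0.757407, coefficient = 4
x_4 = 3.1667, f(x_4) = -0.079393, coefficient = 2
x_5 = 3.4583, f(x_5) = -1.077171, coefficient = 4
x_6 = 3.7500, f(x_6) = -2.143355, coefficient = 1

I ≈ (0.291667/3) × 7.860528 = 0.764218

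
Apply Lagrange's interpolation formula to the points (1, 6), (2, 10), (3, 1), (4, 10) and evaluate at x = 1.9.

Lagrange interpolation formula:
P(x) = Σ yᵢ × Lᵢ(x)
where Lᵢ(x) = Π_{j≠i} (x - xⱼ)/(xᵢ - xⱼ)

L_0(1.9) = (1.9 - 2)/(1 - 2) × (1.9 - 3)/(1 - 3) × (1.9 - 4)/(1 - 4) = 0.038500
L_1(1.9) = (1.9 - 1)/(2 - 1) × (1.9 - 3)/(2 - 3) × (1.9 - 4)/(2 - 4) = 1.039500
L_2(1.9) = (1.9 - 1)/(3 - 1) × (1.9 - 2)/(3 - 2) × (1.9 - 4)/(3 - 4) = -0.094500
L_3(1.9) = (1.9 - 1)/(4 - 1) × (1.9 - 2)/(4 - 2) × (1.9 - 3)/(4 - 3) = 0.016500

P(1.9) = 6×L_0(1.9) + 10×L_1(1.9) + 1×L_2(1.9) + 10×L_3(1.9)
P(1.9) = 10.696500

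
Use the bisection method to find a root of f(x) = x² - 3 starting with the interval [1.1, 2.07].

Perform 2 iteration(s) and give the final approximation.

f(x) = x² - 3
Initial interval: [1.1, 2.07]

Iteration 1:
  c_1 = (1.100000 + 2.070000)/2 = 1.585000
  f(c_1) = f(1.585000) = -0.487775
  f(a) × f(c) ≥ 0, new interval: [1.585000, 2.070000]
Iteration 2:
  c_2 = (1.585000 + 2.070000)/2 = 1.827500
  f(c_2) = f(1.827500) = 0.339756
  f(a) × f(c) < 0, new interval: [1.585000, 1.827500]

After 2 iteration(s), the approximation is c_2 = 1.827500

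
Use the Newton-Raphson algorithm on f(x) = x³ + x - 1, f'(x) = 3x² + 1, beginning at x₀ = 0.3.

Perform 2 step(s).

f(x) = x³ + x - 1
f'(x) = 3x² + 1
x₀ = 0.3

Newton-Raphson formula: x_{n+1} = x_n - f(x_n)/f'(x_n)

Iteration 1:
  f(0.300000) = -0.673000
  f'(0.300000) = 1.270000
  x_1 = 0.300000 - (-0.673000)/1.270000 = 0.829921
Iteration 2:
  f(0.829921) = 0.401546
  f'(0.829921) = 3.066308
  x_2 = 0.829921 - 0.401546/3.066308 = 0.698967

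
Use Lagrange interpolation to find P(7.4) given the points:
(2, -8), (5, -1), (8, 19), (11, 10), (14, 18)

Lagrange interpolation formula:
P(x) = Σ yᵢ × Lᵢ(x)
where Lᵢ(x) = Π_{j≠i} (x - xⱼ)/(xᵢ - xⱼ)

L_0(7.4) = (7.4 - 5)/(2 - 5) × (7.4 - 8)/(2 - 8) × (7.4 - 11)/(2 - 11) × (7.4 - 14)/(2 - 14) = -0.017600
L_1(7.4) = (7.4 - 2)/(5 - 2) × (7.4 - 8)/(5 - 8) × (7.4 - 11)/(5 - 11) × (7.4 - 14)/(5 - 14) = 0.158400
L_2(7.4) = (7.4 - 2)/(8 - 2) × (7.4 - 5)/(8 - 5) × (7.4 - 11)/(8 - 11) × (7.4 - 14)/(8 - 14) = 0.950400
L_3(7.4) = (7.4 - 2)/(11 - 2) × (7.4 - 5)/(11 - 5) × (7.4 - 8)/(11 - 8) × (7.4 - 14)/(11 - 14) = -0.105600
L_4(7.4) = (7.4 - 2)/(14 - 2) × (7.4 - 5)/(14 - 5) × (7.4 - 8)/(14 - 8) × (7.4 - 11)/(14 - 11) = 0.014400

P(7.4) = (-8)×L_0(7.4) + (-1)×L_1(7.4) + 19×L_2(7.4) + 10×L_3(7.4) + 18×L_4(7.4)
P(7.4) = 17.243200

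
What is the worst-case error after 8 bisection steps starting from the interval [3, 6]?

Bisection error bound: |error| ≤ (b-a)/2^n
|error| ≤ (6 - 3)/2^8 = 3/2^8
|error| ≤ 0.0117187500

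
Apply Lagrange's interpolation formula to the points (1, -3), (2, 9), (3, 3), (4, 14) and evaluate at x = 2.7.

Lagrange interpolation formula:
P(x) = Σ yᵢ × Lᵢ(x)
where Lᵢ(x) = Π_{j≠i} (x - xⱼ)/(xᵢ - xⱼ)

L_0(2.7) = (2.7 - 2)/(1 - 2) × (2.7 - 3)/(1 - 3) × (2.7 - 4)/(1 - 4) = -0.045500
L_1(2.7) = (2.7 - 1)/(2 - 1) × (2.7 - 3)/(2 - 3) × (2.7 - 4)/(2 - 4) = 0.331500
L_2(2.7) = (2.7 - 1)/(3 - 1) × (2.7 - 2)/(3 - 2) × (2.7 - 4)/(3 - 4) = 0.773500
L_3(2.7) = (2.7 - 1)/(4 - 1) × (2.7 - 2)/(4 - 2) × (2.7 - 3)/(4 - 3) = -0.059500

P(2.7) = (-3)×L_0(2.7) + 9×L_1(2.7) + 3×L_2(2.7) + 14×L_3(2.7)
P(2.7) = 4.607500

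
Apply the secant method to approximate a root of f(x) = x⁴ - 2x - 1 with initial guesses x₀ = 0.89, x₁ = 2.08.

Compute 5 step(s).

f(x) = x⁴ - 2x - 1
x₀ = 0.89, x₁ = 2.08

Secant formula: x_{n+1} = x_n - f(x_n)(x_n - x_{n-1})/(f(x_n) - f(x_{n-1}))

Iteration 1:
  f(0.890000) = -2.152578
  f(2.080000) = 13.557737
  x_2 = 2.080000 - 13.557737×(2.080000 - 0.890000)/(13.557737 - (-2.152578))
       = 1.053050
Iteration 2:
  f(2.080000) = 13.557737
  f(1.053050) = -1.876409
  x_3 = 1.053050 - (-1.876409)×(1.053050 - 2.080000)/(-1.876409 - 13.557737)
       = 1.177902
Iteration 3:
  f(1.053050) = -1.876409
  f(1.177902) = -1.430779
  x_4 = 1.177902 - (-1.430779)×(1.177902 - 1.053050)/(-1.430779 - (-1.876409))
       = 1.578762
Iteration 4:
  f(1.177902) = -1.430779
  f(1.578762) = 2.054977
  x_5 = 1.578762 - 2.054977×(1.578762 - 1.177902)/(2.054977 - (-1.430779))
       = 1.342441
Iteration 5:
  f(1.578762) = 2.054977
  f(1.342441) = -0.437149
  x_6 = 1.342441 - (-0.437149)×(1.342441 - 1.578762)/(-0.437149 - 2.054977)
       = 1.383894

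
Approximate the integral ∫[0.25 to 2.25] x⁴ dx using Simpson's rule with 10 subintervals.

f(x) = x⁴
a = 0.25, b = 2.25, n = 10
h = (b - a)/n = 0.200000

Simpson's rule: (h/3)[f(x₀) + 4f(x₁) + 2f(x₂) + ... + f(xₙ)]

x_0 = 0.2500, f(x_0) = 0.003906, coefficient = 1
x_1 = 0.4500, f(x_1) = 0.041006, coefficient = 4
x_2 = 0.6500, f(x_2) = 0.178506, coefficient = 2
x_3 = 0.8500, f(x_3) = 0.522006, coefficient = 4
x_4 = 1.0500, f(x_4) = 1.215506, coefficient = 2
x_5 = 1.2500, f(x_5) = 2.441406, coefficient = 4
x_6 = 1.4500, f(x_6) = 4.420506, coefficient = 2
x_7 = 1.6500, f(x_7) = 7.412006, coefficient = 4
x_8 = 1.8500, f(x_8) = 11.713506, coefficient = 2
x_9 = 2.0500, f(x_9) = 17.661006, coefficient = 4
x_10 = 2.2500, f(x_10) = 25.628906, coefficient = 1

I ≈ (0.200000/3) × 172.998587 = 11.533239
Exact value: 11.532812
Error: 0.000427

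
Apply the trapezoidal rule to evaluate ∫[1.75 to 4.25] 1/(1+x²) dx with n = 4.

f(x) = 1/(1+x²)
a = 1.75, b = 4.25, n = 4
h = (b - a)/n = 0.625000

Trapezoidal rule: (h/2)[f(x₀) + 2f(x₁) + 2f(x₂) + ... + f(xₙ)]

x_0 = 1.7500, f(x_0) = 0.246154, coefficient = 1
x_1 = 2.3750, f(x_1) = 0.150588, coefficient = 2
x_2 = 3.0000, f(x_2) = 0.100000, coefficient = 2
x_3 = 3.6250, f(x_3) = 0.070718, coefficient = 2
x_4 = 4.2500, f(x_4) = 0.052459, coefficient = 1

I ≈ (0.625000/2) × 0.941226 = 0.294133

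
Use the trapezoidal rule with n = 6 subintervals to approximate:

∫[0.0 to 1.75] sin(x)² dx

f(x) = sin(x)²
a = 0.0, b = 1.75, n = 6
h = (b - a)/n = 0.291667

Trapezoidal rule: (h/2)[f(x₀) + 2f(x₁) + 2f(x₂) + ... + f(xₙ)]

x_0 = 0.0000, f(x_0) = 0.000000, coefficient = 1
x_1 = 0.2917, f(x_1) = 0.082684, coefficient = 2
x_2 = 0.5833, f(x_2) = 0.303391, coefficient = 2
x_3 = 0.8750, f(x_3) = 0.589123, coefficient = 2
x_4 = 1.1667, f(x_4) = 0.845379, coefficient = 2
x_5 = 1.4583, f(x_5) = 0.987405, coefficient = 2
x_6 = 1.7500, f(x_6) = 0.968228, coefficient = 1

I ≈ (0.291667/2) × 6.584193 = 0.960195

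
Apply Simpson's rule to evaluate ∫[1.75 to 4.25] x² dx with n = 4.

f(x) = x²
a = 1.75, b = 4.25, n = 4
h = (b - a)/n = 0.625000

Simpson's rule: (h/3)[f(x₀) + 4f(x₁) + 2f(x₂) + ... + f(xₙ)]

x_0 = 1.7500, f(x_0) = 3.062500, coefficient = 1
x_1 = 2.3750, f(x_1) = 5.640625, coefficient = 4
x_2 = 3.0000, f(x_2) = 9.000000, coefficient = 2
x_3 = 3.6250, f(x_3) = 13.140625, coefficient = 4
x_4 = 4.2500, f(x_4) = 18.062500, coefficient = 1

I ≈ (0.625000/3) × 114.250000 = 23.802083
Exact value: 23.802083
Error: 0.000000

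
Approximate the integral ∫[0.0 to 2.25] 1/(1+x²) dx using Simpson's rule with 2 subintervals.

f(x) = 1/(1+x²)
a = 0.0, b = 2.25, n = 2
h = (b - a)/n = 1.125000

Simpson's rule: (h/3)[f(x₀) + 4f(x₁) + 2f(x₂) + ... + f(xₙ)]

x_0 = 0.0000, f(x_0) = 1.000000, coefficient = 1
x_1 = 1.1250, f(x_1) = 0.441379, coefficient = 4
x_2 = 2.2500, f(x_2) = 0.164948, coefficient = 1

I ≈ (1.125000/3) × 2.930466 = 1.098925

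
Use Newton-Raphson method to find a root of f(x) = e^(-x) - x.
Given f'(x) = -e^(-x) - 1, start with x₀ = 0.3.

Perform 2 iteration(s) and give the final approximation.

f(x) = e^(-x) - x
f'(x) = -e^(-x) - 1
x₀ = 0.3

Newton-Raphson formula: x_{n+1} = x_n - f(x_n)/f'(x_n)

Iteration 1:
  f(0.300000) = 0.440818
  f'(0.300000) = -1.740818
  x_1 = 0.300000 - 0.440818/(-1.740818) = 0.553225
Iteration 2:
  f(0.553225) = 0.021868
  f'(0.553225) = -1.575092
  x_2 = 0.553225 - 0.021868/(-1.575092) = 0.567108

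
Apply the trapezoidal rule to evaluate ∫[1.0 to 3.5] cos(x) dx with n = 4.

f(x) = cos(x)
a = 1.0, b = 3.5, n = 4
h = (b - a)/n = 0.625000

Trapezoidal rule: (h/2)[f(x₀) + 2f(x₁) + 2f(x₂) + ... + f(xₙ)]

x_0 = 1.0000, f(x_0) = 0.540302, coefficient = 1
x_1 = 1.6250, f(x_1) = -0.054177, coefficient = 2
x_2 = 2.2500, f(x_2) = -0.628174, coefficient = 2
x_3 = 2.8750, f(x_3) = -0.964674, coefficient = 2
x_4 = 3.5000, f(x_4) = -0.936457, coefficient = 1

I ≈ (0.625000/2) × -3.690204 = -1.153189
Exact value: -1.192254
Error: 0.039065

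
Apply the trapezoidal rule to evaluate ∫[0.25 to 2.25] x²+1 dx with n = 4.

f(x) = x²+1
a = 0.25, b = 2.25, n = 4
h = (b - a)/n = 0.500000

Trapezoidal rule: (h/2)[f(x₀) + 2f(x₁) + 2f(x₂) + ... + f(xₙ)]

x_0 = 0.2500, f(x_0) = 1.062500, coefficient = 1
x_1 = 0.7500, f(x_1) = 1.562500, coefficient = 2
x_2 = 1.2500, f(x_2) = 2.562500, coefficient = 2
x_3 = 1.7500, f(x_3) = 4.062500, coefficient = 2
x_4 = 2.2500, f(x_4) = 6.062500, coefficient = 1

I ≈ (0.500000/2) × 23.500000 = 5.875000
Exact value: 5.791667
Error: 0.083333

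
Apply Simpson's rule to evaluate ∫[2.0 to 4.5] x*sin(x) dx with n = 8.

f(x) = x*sin(x)
a = 2.0, b = 4.5, n = 8
h = (b - a)/n = 0.312500

Simpson's rule: (h/3)[f(x₀) + 4f(x₁) + 2f(x₂) + ... + f(xₙ)]

x_0 = 2.0000, f(x_0) = 1.818595, coefficient = 1
x_1 = 2.3125, f(x_1) = 1.705050, coefficient = 4
x_2 = 2.6250, f(x_2) = 1.296541, coefficient = 2
x_3 = 2.9375, f(x_3) = 0.595369, coefficient = 4
x_4 = 3.2500, f(x_4) = -0.351634, coefficient = 2
x_5 = 3.5625, f(x_5) = -1.455598, coefficient = 4
x_6 = 3.8750, f(x_6) = -2.593944, coefficient = 2
x_7 = 4.1875, f(x_7) = -3.623777, coefficient = 4
x_8 = 4.5000, f(x_8) = -4.398886, coefficient = 1

I ≈ (0.312500/3) × -16.994190 = -1.770228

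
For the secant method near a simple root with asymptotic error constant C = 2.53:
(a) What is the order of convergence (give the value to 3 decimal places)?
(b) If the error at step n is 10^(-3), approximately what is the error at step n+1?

(a) Secant method has superlinear convergence with order φ = (1+√5)/2 ≈ 1.618.
    This means |e_{n+1}| ≈ C|e_n|^1.618.

(b) With |e_n| = 10^(-3) and C = 2.53:
    |e_{n+1}| ≈ 2.53 × (10^(-3))^1.618 = 2.53 × 10^(-4.85)

(a) ≈ 1.618 (golden ratio); (b) |e_{n+1}| ≈ 3.540e-05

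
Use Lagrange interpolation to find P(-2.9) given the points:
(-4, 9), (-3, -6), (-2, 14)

Lagrange interpolation formula:
P(x) = Σ yᵢ × Lᵢ(x)
where Lᵢ(x) = Π_{j≠i} (x - xⱼ)/(xᵢ - xⱼ)

L_0(-2.9) = (-2.9 - (-3))/(-4 - (-3)) × (-2.9 - (-2))/(-4 - (-2)) = -0.045000
L_1(-2.9) = (-2.9 - (-4))/(-3 - (-4)) × (-2.9 - (-2))/(-3 - (-2)) = 0.990000
L_2(-2.9) = (-2.9 - (-4))/(-2 - (-4)) × (-2.9 - (-3))/(-2 - (-3)) = 0.055000

P(-2.9) = 9×L_0(-2.9) + (-6)×L_1(-2.9) + 14×L_2(-2.9)
P(-2.9) = -5.575000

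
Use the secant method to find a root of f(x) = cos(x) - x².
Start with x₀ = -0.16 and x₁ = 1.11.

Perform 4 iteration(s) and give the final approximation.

f(x) = cos(x) - x²
x₀ = -0.16, x₁ = 1.11

Secant formula: x_{n+1} = x_n - f(x_n)(x_n - x_{n-1})/(f(x_n) - f(x_{n-1}))

Iteration 1:
  f(-0.160000) = 0.961627
  f(1.110000) = -0.787438
  x_2 = 1.110000 - (-0.787438)×(1.110000 - (-0.160000))/(-0.787438 - 0.961627)
       = 0.538239
Iteration 2:
  f(1.110000) = -0.787438
  f(0.538239) = 0.568911
  x_3 = 0.538239 - 0.568911×(0.538239 - 1.110000)/(0.568911 - (-0.787438))
       = 0.778060
Iteration 3:
  f(0.538239) = 0.568911
  f(0.778060) = 0.106899
  x_4 = 0.778060 - 0.106899×(0.778060 - 0.538239)/(0.106899 - 0.568911)
       = 0.833549
Iteration 4:
  f(0.778060) = 0.106899
  f(0.833549) = -0.022552
  x_5 = 0.833549 - (-0.022552)×(0.833549 - 0.778060)/(-0.022552 - 0.106899)
       = 0.823882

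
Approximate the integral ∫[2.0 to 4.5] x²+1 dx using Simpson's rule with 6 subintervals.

f(x) = x²+1
a = 2.0, b = 4.5, n = 6
h = (b - a)/n = 0.416667

Simpson's rule: (h/3)[f(x₀) + 4f(x₁) + 2f(x₂) + ... + f(xₙ)]

x_0 = 2.0000, f(x_0) = 5.000000, coefficient = 1
x_1 = 2.4167, f(x_1) = 6.840278, coefficient = 4
x_2 = 2.8333, f(x_2) = 9.027778, coefficient = 2
x_3 = 3.2500, f(x_3) = 11.562500, coefficient = 4
x_4 = 3.6667, f(x_4) = 14.444444, coefficient = 2
x_5 = 4.0833, f(x_5) = 17.673611, coefficient = 4
x_6 = 4.5000, f(x_6) = 21.250000, coefficient = 1

I ≈ (0.416667/3) × 217.500000 = 30.208333
Exact value: 30.208333
Error: 0.000000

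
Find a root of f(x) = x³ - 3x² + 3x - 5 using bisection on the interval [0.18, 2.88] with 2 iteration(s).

f(x) = x³ - 3x² + 3x - 5
Initial interval: [0.18, 2.88]

Iteration 1:
  c_1 = (0.180000 + 2.880000)/2 = 1.530000
  f(c_1) = f(1.530000) = -3.851123
  f(a) × f(c) ≥ 0, new interval: [1.530000, 2.880000]
Iteration 2:
  c_2 = (1.530000 + 2.880000)/2 = 2.205000
  f(c_2) = f(2.205000) = -2.250310
  f(a) × f(c) ≥ 0, new interval: [2.205000, 2.880000]

After 2 iteration(s), the approximation is c_2 = 2.205000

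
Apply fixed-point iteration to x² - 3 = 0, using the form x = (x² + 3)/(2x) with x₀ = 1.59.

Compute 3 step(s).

Equation: x² - 3 = 0
Fixed-point form: x = (x² + 3)/(2x)
x₀ = 1.59

x_1 = g(1.590000) = 1.738396
x_2 = g(1.738396) = 1.732062
x_3 = g(1.732062) = 1.732051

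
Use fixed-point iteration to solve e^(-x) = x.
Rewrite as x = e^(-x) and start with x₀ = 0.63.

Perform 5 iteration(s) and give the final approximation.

Equation: e^(-x) = x
Fixed-point form: x = e^(-x)
x₀ = 0.63

x_1 = g(0.630000) = 0.532592
x_2 = g(0.532592) = 0.587081
x_3 = g(0.587081) = 0.555948
x_4 = g(0.555948) = 0.573529
x_5 = g(0.573529) = 0.563533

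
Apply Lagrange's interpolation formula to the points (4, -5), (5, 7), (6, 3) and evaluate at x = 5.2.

Lagrange interpolation formula:
P(x) = Σ yᵢ × Lᵢ(x)
where Lᵢ(x) = Π_{j≠i} (x - xⱼ)/(xᵢ - xⱼ)

L_0(5.2) = (5.2 - 5)/(4 - 5) × (5.2 - 6)/(4 - 6) = -0.080000
L_1(5.2) = (5.2 - 4)/(5 - 4) × (5.2 - 6)/(5 - 6) = 0.960000
L_2(5.2) = (5.2 - 4)/(6 - 4) × (5.2 - 5)/(6 - 5) = 0.120000

P(5.2) = (-5)×L_0(5.2) + 7×L_1(5.2) + 3×L_2(5.2)
P(5.2) = 7.480000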